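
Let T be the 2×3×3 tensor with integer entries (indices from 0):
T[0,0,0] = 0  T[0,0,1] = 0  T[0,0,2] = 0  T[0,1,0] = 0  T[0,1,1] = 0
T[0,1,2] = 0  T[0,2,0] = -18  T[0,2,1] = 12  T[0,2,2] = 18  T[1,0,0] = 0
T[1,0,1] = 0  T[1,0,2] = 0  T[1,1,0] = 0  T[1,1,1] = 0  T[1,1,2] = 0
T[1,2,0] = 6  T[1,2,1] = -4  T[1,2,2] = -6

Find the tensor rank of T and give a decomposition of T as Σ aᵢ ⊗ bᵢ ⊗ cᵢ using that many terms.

Lower bound: T ≠ 0 (e.g. T[0,2,0] = -18), so rank(T) ≥ 1.
Upper bound: if T = a ⊗ b ⊗ c then every fibre of T is a multiple of the corresponding factor, so read the factors off the fibres through the nonzero entry T[0,2,0] = -18.
The mode-1 fibre T[:,2,0] = [-18, 6] gives a = (3, -1) (primitive direction); the mode-2 fibre T[0,:,0] = [0, 0, -18] gives b = (0, 0, 1); then c[k] = T[0,2,k] / (a[0]·b[2]) = [-18, 12, 18] / 3 = (-6, 4, 6).
Expanding (3, -1) ⊗ (0, 0, 1) ⊗ (-6, 4, 6) reproduces all 18 entries of T, so T = (3, -1) ⊗ (0, 0, 1) ⊗ (-6, 4, 6) and rank(T) ≤ 1.
These bounds meet, so rank(T) = 1.
Check entry T[1,1,0] = 0: (-1)·(0)·(-6) = 0.

rank(T) = 1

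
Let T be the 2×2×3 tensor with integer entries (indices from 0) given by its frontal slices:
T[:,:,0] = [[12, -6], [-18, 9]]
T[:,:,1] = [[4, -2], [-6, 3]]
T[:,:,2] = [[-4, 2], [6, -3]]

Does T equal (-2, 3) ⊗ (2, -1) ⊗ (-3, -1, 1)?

Yes

Reconstruct entrywise from the claimed factors. For example, T[1,0,1] = -6 and Σₗ aₗ[1]bₗ[0]cₗ[1] = (3)·(2)·(-1) = -6; checking all 12 entries, every one matches. The claim holds.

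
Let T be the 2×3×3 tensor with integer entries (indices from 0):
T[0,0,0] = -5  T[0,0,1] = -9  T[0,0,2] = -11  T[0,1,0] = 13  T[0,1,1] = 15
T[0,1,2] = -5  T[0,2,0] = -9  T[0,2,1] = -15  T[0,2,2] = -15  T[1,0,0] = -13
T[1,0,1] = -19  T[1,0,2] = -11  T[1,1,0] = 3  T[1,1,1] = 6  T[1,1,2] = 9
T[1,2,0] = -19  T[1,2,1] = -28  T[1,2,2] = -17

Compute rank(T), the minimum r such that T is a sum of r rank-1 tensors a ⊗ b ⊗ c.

Lower bound: the mode-3 unfolding of T (rows indexed by k, columns by (i,j) = (0,0), (0,1), (0,2), (1,0), (1,1), (1,2)) is [[-5, 13, -9, -13, 3, -19], [-9, 15, -15, -19, 6, -28], [-11, -5, -15, -11, 9, -17]].
There the 2×2 minor on rows k ∈ {0, 1}, columns (i,j) ∈ {(0,0), (0,1)} is det [[-5, 13], [-9, 15]] = 42 ≠ 0, so this unfolding has rank ≥ 2; CP rank is at least every unfolding rank, so rank(T) ≥ 2. (Unfolding ranks only ever bound the CP rank from below — rank(T) can be strictly larger than all of them — so the matching upper bound has to come from an explicit 2-term decomposition.)
Upper bound — finding two terms. Write S_k = T[:,:,k] for the frontal slices: S₀ = [[-5, 13, -9], [-13, 3, -19]], S₁ = [[-9, 15, -15], [-19, 6, -28]], S₂ = [[-11, -5, -15], [-11, 9, -17]].
If T = a₁ ⊗ b₁ ⊗ c₁ + a₂ ⊗ b₂ ⊗ c₂ then each S_k = c₁[k]·a₁b₁ᵀ + c₂[k]·a₂b₂ᵀ. S₀ and S₁ are linearly independent, so a₁b₁ᵀ and a₂b₂ᵀ must span the same plane of matrices: they are the rank-1 matrices of the form x·S₀ + y·S₁.
The 2×2 minor of x·S₀ + y·S₁ on rows {0,1}, columns {0,1} is 154·x² + 385·xy + 231·y² = 77·(2·x + 3·y)(x + y), vanishing at (x:y) = (3:-2) and (1:-1).
M₁ = 3·S₀ − 2·S₁ = [[3, 9, 3], [-1, -3, -1]] = [3, -1][1, 3, 1]ᵀ and M₂ = S₀ − S₁ = [[4, -2, 6], [6, -3, 9]] = [2, 3][2, -1, 3]ᵀ, so take a₁ = [3, -1], b₁ = [1, 3, 1], a₂ = [2, 3], b₂ = [2, -1, 3].
Each slice is an integer combination of E₁ = a₁b₁ᵀ and E₂ = a₂b₂ᵀ: S₀ = E₁ − 2·E₂, S₁ = E₁ − 3·E₂, S₂ = −E₁ − 2·E₂; reading off coefficients, c₁ = [1, 1, -1] and c₂ = [-2, -3, -2].
Hence T = [3, -1] ⊗ [1, 3, 1] ⊗ [1, 1, -1] + [2, 3] ⊗ [2, -1, 3] ⊗ [-2, -3, -2], so rank(T) ≤ 2.
These bounds meet, so rank(T) = 2.
Check entry T[1,1,0] = 3: (-1)·(3)·(1) + (3)·(-1)·(-2) = 3.

2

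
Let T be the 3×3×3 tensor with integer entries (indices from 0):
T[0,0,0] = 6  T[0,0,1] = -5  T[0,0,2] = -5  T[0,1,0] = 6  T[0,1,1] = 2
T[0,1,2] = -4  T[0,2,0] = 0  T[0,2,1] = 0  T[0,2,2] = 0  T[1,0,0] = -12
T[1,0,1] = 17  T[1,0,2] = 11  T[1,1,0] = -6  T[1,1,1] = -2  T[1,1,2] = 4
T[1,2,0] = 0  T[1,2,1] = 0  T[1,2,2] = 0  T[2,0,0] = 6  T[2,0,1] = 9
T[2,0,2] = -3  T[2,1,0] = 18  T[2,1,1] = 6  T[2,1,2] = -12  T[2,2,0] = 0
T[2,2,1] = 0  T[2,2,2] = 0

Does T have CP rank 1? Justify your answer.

No

The mode-3 unfolding of T (rows indexed by k, columns by (i,j) = (0,0), (0,1), (0,2), (1,0), (1,1), (1,2), (2,0), (2,1), (2,2)) is [[6, 6, 0, -12, -6, 0, 6, 18, 0], [-5, 2, 0, 17, -2, 0, 9, 6, 0], [-5, -4, 0, 11, 4, 0, -3, -12, 0]].
There the 2×2 minor on rows k ∈ {0, 1}, columns (i,j) ∈ {(0,0), (0,1)} is det [[6, 6], [-5, 2]] = 42 ≠ 0, so this unfolding has rank ≥ 2; CP rank is at least every unfolding rank, so rank(T) ≥ 2.
In particular rank(T) ≥ 2 > 1, so T is not rank-1.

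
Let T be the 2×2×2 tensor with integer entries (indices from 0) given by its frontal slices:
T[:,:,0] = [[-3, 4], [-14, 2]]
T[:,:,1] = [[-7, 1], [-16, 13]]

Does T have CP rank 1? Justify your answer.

No

The mode-2 unfolding of T (rows indexed by j, columns by (i,k) = (0,0), (0,1), (1,0), (1,1)) is [[-3, -7, -14, -16], [4, 1, 2, 13]].
There the 2×2 minor on rows j ∈ {0, 1}, columns (i,k) ∈ {(0,0), (0,1)} is det [[-3, -7], [4, 1]] = 25 ≠ 0, so this unfolding has rank ≥ 2; CP rank is at least every unfolding rank, so rank(T) ≥ 2.
In particular rank(T) ≥ 2 > 1, so T is not rank-1.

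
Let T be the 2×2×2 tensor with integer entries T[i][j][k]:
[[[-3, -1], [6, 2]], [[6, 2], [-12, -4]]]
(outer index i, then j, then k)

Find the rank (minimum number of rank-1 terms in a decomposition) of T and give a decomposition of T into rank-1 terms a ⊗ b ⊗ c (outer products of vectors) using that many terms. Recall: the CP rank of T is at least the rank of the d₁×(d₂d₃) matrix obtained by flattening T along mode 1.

Lower bound: T ≠ 0 (e.g. T[0,0,0] = -3), so rank(T) ≥ 1.
Upper bound: if T = a ⊗ b ⊗ c then every fibre of T is a multiple of the corresponding factor, so read the factors off the fibres through the nonzero entry T[0,0,0] = -3.
The mode-1 fibre T[:,0,0] = [-3, 6] gives a = [1, -2] (primitive direction); the mode-2 fibre T[0,:,0] = [-3, 6] gives b = [1, -2]; then c[k] = T[0,0,k] / (a[0]·b[0]) = [-3, -1] / 1 = [-3, -1].
Expanding [1, -2] ⊗ [1, -2] ⊗ [-3, -1] reproduces all 8 entries of T, so T = [1, -2] ⊗ [1, -2] ⊗ [-3, -1] and rank(T) ≤ 1.
These bounds meet, so rank(T) = 1.

rank(T) = 1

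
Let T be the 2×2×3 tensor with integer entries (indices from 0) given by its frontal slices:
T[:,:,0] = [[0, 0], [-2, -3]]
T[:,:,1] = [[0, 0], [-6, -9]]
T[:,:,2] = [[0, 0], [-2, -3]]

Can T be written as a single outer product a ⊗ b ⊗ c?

Yes

The mode-1 fibre T[:,0,0] = [0, -2] gives a = [0, 1] (primitive direction); the mode-2 fibre T[1,:,0] = [-2, -3] gives b = [2, 3]; then c[k] = T[1,0,k] / (a[1]·b[0]) = [-2, -6, -2] / 2 = [-1, -3, -1].
Expanding [0, 1] ⊗ [2, 3] ⊗ [-1, -3, -1] reproduces all 12 entries of T, so T = [0, 1] ⊗ [2, 3] ⊗ [-1, -3, -1] and rank(T) ≤ 1.
Equivalently every frontal slice T[:,:,k] is c[k] times the rank-1 matrix [0, 1] ⊗ [2, 3]. So T has rank 1 (it is nonzero).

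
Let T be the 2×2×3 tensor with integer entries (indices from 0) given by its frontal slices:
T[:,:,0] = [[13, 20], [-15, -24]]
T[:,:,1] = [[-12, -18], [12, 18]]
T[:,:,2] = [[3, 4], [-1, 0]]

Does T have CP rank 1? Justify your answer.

The mode-1 unfolding of T (rows indexed by i, columns by (j,k) = (0,0), (0,1), (0,2), (1,0), (1,1), (1,2)) is [[13, -12, 3, 20, -18, 4], [-15, 12, -1, -24, 18, 0]].
There the 2×2 minor on rows i ∈ {0, 1}, columns (j,k) ∈ {(0,0), (0,1)} is det [[13, -12], [-15, 12]] = -24 ≠ 0, so this unfolding has rank ≥ 2; CP rank is at least every unfolding rank, so rank(T) ≥ 2.
In particular rank(T) ≥ 2 > 1, so T is not rank-1.

No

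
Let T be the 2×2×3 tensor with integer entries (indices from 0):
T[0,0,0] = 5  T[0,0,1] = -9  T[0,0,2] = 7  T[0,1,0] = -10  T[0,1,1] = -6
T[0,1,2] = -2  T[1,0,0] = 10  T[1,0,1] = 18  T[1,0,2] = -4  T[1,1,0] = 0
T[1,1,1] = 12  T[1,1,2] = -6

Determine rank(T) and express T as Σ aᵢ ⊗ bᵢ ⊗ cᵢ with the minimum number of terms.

Lower bound: the mode-1 unfolding of T (rows indexed by i, columns by (j,k) = (0,0), (0,1), (0,2), (1,0), (1,1), (1,2)) is [[5, -9, 7, -10, -6, -2], [10, 18, -4, 0, 12, -6]].
There the 2×2 minor on rows i ∈ {0, 1}, columns (j,k) ∈ {(0,0), (0,1)} is det [[5, -9], [10, 18]] = 180 ≠ 0, so this unfolding has rank ≥ 2; CP rank is at least every unfolding rank, so rank(T) ≥ 2. (This is only a lower bound: in general the CP rank may exceed every unfolding rank, so we still need to exhibit 2 rank-1 terms summing to T.)
Upper bound — finding two terms. Write S_k = T[:,:,k] for the frontal slices: S₀ = [[5, -10], [10, 0]], S₁ = [[-9, -6], [18, 12]], S₂ = [[7, -2], [-4, -6]].
If T = a₁ ⊗ b₁ ⊗ c₁ + a₂ ⊗ b₂ ⊗ c₂ then each S_k = c₁[k]·a₁b₁ᵀ + c₂[k]·a₂b₂ᵀ. S₀ and S₁ are linearly independent, so a₁b₁ᵀ and a₂b₂ᵀ must span the same plane of matrices: they are the rank-1 matrices of the form x·S₀ + y·S₁.
det(x·S₀ + y·S₁) is 100·x² + 300·xy = 100·(x + 3·y)(x), vanishing at (x:y) = (3:-1) and (0:1).
M₁ = 3·S₀ − S₁ = [[24, -24], [12, -12]] = 12·(2, 1)(1, -1)ᵀ and M₂ = S₁ = [[-9, -6], [18, 12]] = (-3)·(1, -2)(3, 2)ᵀ, so take a₁ = (2, 1), b₁ = (1, -1), a₂ = (1, -2), b₂ = (3, 2).
Each slice is an integer combination of E₁ = a₁b₁ᵀ and E₂ = a₂b₂ᵀ: S₀ = 4·E₁ − E₂, S₁ = −3·E₂, S₂ = 2·E₁ + E₂; reading off coefficients, c₁ = (4, 0, 2) and c₂ = (-1, -3, 1).
Hence T = (2, 1) ⊗ (1, -1) ⊗ (4, 0, 2) + (1, -2) ⊗ (3, 2) ⊗ (-1, -3, 1), so rank(T) ≤ 2.
These bounds meet, so rank(T) = 2.
Check entry T[1,1,1] = 12: (1)·(-1)·(0) + (-2)·(2)·(-3) = 12.

rank(T) = 2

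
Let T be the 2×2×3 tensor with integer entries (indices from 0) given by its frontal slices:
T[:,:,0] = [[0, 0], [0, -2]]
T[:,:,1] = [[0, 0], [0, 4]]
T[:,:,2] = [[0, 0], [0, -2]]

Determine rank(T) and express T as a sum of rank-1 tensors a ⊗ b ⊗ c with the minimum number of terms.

rank(T) = 1

Lower bound: T ≠ 0 (e.g. T[1,1,0] = -2), so rank(T) ≥ 1.
Upper bound: if T = a ⊗ b ⊗ c then every fibre of T is a multiple of the corresponding factor, so read the factors off the fibres through the nonzero entry T[1,1,0] = -2.
The mode-1 fibre T[:,1,0] = [0, -2] gives a = [0, 1] (primitive direction); the mode-2 fibre T[1,:,0] = [0, -2] gives b = [0, 1]; then c[k] = T[1,1,k] / (a[1]·b[1]) = [-2, 4, -2] / 1 = [-2, 4, -2].
Expanding [0, 1] ⊗ [0, 1] ⊗ [-2, 4, -2] reproduces all 12 entries of T, so T = [0, 1] ⊗ [0, 1] ⊗ [-2, 4, -2] and rank(T) ≤ 1.
These bounds meet, so rank(T) = 1.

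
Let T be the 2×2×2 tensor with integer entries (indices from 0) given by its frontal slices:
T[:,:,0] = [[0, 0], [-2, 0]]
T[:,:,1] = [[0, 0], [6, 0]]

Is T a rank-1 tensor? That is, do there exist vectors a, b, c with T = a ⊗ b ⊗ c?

If T = a ⊗ b ⊗ c then every fibre of T is a multiple of the corresponding factor, so read the factors off the fibres through the nonzero entry T[1,0,0] = -2.
The mode-1 fibre T[:,0,0] = [0, -2] gives a = [0, 1] (primitive direction); the mode-2 fibre T[1,:,0] = [-2, 0] gives b = [1, 0]; then c[k] = T[1,0,k] / (a[1]·b[0]) = [-2, 6] / 1 = [-2, 6].
Expanding [0, 1] ⊗ [1, 0] ⊗ [-2, 6] reproduces all 8 entries of T, so T = [0, 1] ⊗ [1, 0] ⊗ [-2, 6] and rank(T) ≤ 1.
Equivalently every frontal slice T[:,:,k] is c[k] times the rank-1 matrix [0, 1] ⊗ [1, 0]. So T has rank 1 (it is nonzero).

Yes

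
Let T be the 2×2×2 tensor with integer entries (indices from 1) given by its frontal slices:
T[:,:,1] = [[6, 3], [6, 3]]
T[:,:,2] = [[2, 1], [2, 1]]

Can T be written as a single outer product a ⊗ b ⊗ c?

Yes

If T = a ⊗ b ⊗ c then every fibre of T is a multiple of the corresponding factor, so read the factors off the fibres through the nonzero entry T[1,1,1] = 6.
The mode-1 fibre T[:,1,1] = [6, 6] gives a = (1, 1) (primitive direction); the mode-2 fibre T[1,:,1] = [6, 3] gives b = (2, 1); then c[k] = T[1,1,k] / (a[1]·b[1]) = [6, 2] / 2 = (3, 1).
Expanding (1, 1) ⊗ (2, 1) ⊗ (3, 1) reproduces all 8 entries of T, so T = (1, 1) ⊗ (2, 1) ⊗ (3, 1) and rank(T) ≤ 1.
Equivalently every frontal slice T[:,:,k] is c[k] times the rank-1 matrix (1, 1) ⊗ (2, 1). So T has rank 1 (it is nonzero).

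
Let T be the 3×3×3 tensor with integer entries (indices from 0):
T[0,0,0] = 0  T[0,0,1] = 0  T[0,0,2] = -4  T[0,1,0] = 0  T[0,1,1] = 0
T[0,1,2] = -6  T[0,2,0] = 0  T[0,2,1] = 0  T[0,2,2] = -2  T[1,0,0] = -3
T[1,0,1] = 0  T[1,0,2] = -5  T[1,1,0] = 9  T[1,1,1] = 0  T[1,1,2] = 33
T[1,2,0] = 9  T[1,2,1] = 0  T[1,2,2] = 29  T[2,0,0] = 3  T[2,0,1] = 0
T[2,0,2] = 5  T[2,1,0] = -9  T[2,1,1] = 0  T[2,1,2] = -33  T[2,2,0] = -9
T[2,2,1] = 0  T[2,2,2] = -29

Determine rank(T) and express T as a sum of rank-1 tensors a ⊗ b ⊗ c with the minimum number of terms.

rank(T) = 2

Lower bound: in the mode-1 unfolding of T (rows indexed by i, columns by (j,k)) the 2×2 minor on rows i ∈ {0, 1}, columns (j,k) ∈ {(0,0), (0,2)} is det [[0, -4], [-3, -5]] = -12 ≠ 0, so that unfolding has rank ≥ 2 and hence rank(T) ≥ 2 (CP rank is at least every unfolding rank, though it can be larger).
Upper bound: with S_k = T[:,:,k], the two rank-1 terms a₁b₁ᵀ, a₂b₂ᵀ are the rank-1 members of the pencil x·S₀ + y·S₂.
The 2×2 minor of x·S₀ + y·S₂ on rows {0,1}, columns {0,1} is −54·xy − 162·y² = (-54)·(x + 3·y)(y), vanishing at (x:y) = (3:-1) and (1:0).
M₁ = 3·S₀ − S₂ = [[4, 6, 2], [-4, -6, -2], [4, 6, 2]] = 2·[1, -1, 1][2, 3, 1]ᵀ and M₂ = S₀ = [[0, 0, 0], [-3, 9, 9], [3, -9, -9]] = (-3)·[0, 1, -1][1, -3, -3]ᵀ, so take a₁ = [1, -1, 1], b₁ = [2, 3, 1], a₂ = [0, 1, -1], b₂ = [1, -3, -3].
Each slice is an integer combination of E₁ = a₁b₁ᵀ and E₂ = a₂b₂ᵀ: S₀ = −3·E₂, S₁ = 0, S₂ = −2·E₁ − 9·E₂; reading off coefficients, c₁ = [0, 0, -2] and c₂ = [-3, 0, -9].
Hence T = [1, -1, 1] ⊗ [2, 3, 1] ⊗ [0, 0, -2] + [0, 1, -1] ⊗ [1, -3, -3] ⊗ [-3, 0, -9], so rank(T) ≤ 2.
These bounds meet, so rank(T) = 2.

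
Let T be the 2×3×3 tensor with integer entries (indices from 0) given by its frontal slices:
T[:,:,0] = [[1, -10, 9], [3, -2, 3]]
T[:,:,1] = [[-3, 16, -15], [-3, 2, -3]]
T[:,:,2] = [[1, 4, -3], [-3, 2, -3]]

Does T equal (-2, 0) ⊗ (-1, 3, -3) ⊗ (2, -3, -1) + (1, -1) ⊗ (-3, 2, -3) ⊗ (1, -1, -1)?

Yes

Reconstruct entrywise from the claimed factors. For example, T[1,0,2] = -3 and Σₗ aₗ[1]bₗ[0]cₗ[2] = (0)·(-1)·(-1) + (-1)·(-3)·(-1) = -3; checking all 18 entries, every one matches. The claim holds.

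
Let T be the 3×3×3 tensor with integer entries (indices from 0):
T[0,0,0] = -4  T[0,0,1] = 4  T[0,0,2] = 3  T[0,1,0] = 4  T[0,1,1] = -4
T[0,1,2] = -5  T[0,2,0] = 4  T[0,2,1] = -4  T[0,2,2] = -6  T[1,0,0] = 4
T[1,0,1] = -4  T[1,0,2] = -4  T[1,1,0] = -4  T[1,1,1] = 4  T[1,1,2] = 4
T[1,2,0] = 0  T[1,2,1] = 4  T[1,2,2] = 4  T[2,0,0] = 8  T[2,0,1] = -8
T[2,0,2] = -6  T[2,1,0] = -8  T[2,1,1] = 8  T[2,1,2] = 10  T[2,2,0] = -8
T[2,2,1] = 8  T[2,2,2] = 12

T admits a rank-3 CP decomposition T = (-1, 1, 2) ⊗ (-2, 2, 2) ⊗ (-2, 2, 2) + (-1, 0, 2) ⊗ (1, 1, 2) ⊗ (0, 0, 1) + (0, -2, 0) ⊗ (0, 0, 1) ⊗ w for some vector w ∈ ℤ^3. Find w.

Subtract the known terms from T to get the rank-1 residual R = (0, -2, 0) ⊗ (0, 0, 1) ⊗ w, so R[i,j,k] = a[i]·b[j]·w[k]. Pick indices with nonzero a[1]·b[2] = (-2)·(1) = -2. Only the fibre through (1,2,·) is needed: R[1,2,:] = T[1,2,:] − Σₗ aₗ[1]bₗ[2]cₗ = [0, 4, 4] − (1)·(2)·(-2, 2, 2) − (0)·(2)·(0, 0, 1) = [4, 0, 0]. Then w[k] = R[1,2,k] / -2 for each k, giving w = [4, 0, 0] / -2 = (-2, 0, 0).

w = (-2, 0, 0)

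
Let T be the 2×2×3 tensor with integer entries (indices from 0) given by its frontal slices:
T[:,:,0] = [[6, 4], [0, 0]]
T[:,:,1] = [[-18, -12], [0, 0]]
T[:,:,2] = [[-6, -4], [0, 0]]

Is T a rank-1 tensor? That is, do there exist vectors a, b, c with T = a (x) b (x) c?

Yes

If T = a (x) b (x) c then every fibre of T is a multiple of the corresponding factor, so read the factors off the fibres through the nonzero entry T[0,0,0] = 6.
The mode-1 fibre T[:,0,0] = [6, 0] gives a = [1, 0] (primitive direction); the mode-2 fibre T[0,:,0] = [6, 4] gives b = [3, 2]; then c[k] = T[0,0,k] / (a[0]·b[0]) = [6, -18, -6] / 3 = [2, -6, -2].
Expanding [1, 0] (x) [3, 2] (x) [2, -6, -2] reproduces all 12 entries of T, so T = [1, 0] (x) [3, 2] (x) [2, -6, -2] and rank(T) ≤ 1.
Equivalently every frontal slice T[:,:,k] is c[k] times the rank-1 matrix [1, 0] (x) [3, 2]. So T has rank 1 (it is nonzero).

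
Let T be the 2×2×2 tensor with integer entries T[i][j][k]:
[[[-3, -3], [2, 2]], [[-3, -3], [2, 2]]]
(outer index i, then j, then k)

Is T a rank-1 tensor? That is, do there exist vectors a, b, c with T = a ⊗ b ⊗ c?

If T = a ⊗ b ⊗ c then every fibre of T is a multiple of the corresponding factor, so read the factors off the fibres through the nonzero entry T[0,0,0] = -3.
The mode-1 fibre T[:,0,0] = [-3, -3] gives a = (1, 1) (primitive direction); the mode-2 fibre T[0,:,0] = [-3, 2] gives b = (3, -2); then c[k] = T[0,0,k] / (a[0]·b[0]) = [-3, -3] / 3 = (-1, -1).
Expanding (1, 1) ⊗ (3, -2) ⊗ (-1, -1) reproduces all 8 entries of T, so T = (1, 1) ⊗ (3, -2) ⊗ (-1, -1) and rank(T) ≤ 1.
Equivalently every frontal slice T[:,:,k] is c[k] times the rank-1 matrix (1, 1) ⊗ (3, -2). So T has rank 1 (it is nonzero).

Yes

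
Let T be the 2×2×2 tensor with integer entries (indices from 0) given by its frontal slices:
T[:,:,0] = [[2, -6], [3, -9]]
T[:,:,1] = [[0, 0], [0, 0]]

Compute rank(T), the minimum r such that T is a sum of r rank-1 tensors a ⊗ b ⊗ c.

1

Lower bound: T ≠ 0 (e.g. T[0,0,0] = 2), so rank(T) ≥ 1.
Upper bound: if T = a ⊗ b ⊗ c then every fibre of T is a multiple of the corresponding factor, so read the factors off the fibres through the nonzero entry T[0,0,0] = 2.
The mode-1 fibre T[:,0,0] = [2, 3] gives a = [2, 3] (primitive direction); the mode-2 fibre T[0,:,0] = [2, -6] gives b = [1, -3]; then c[k] = T[0,0,k] / (a[0]·b[0]) = [2, 0] / 2 = [1, 0].
Expanding [2, 3] ⊗ [1, -3] ⊗ [1, 0] reproduces all 8 entries of T, so T = [2, 3] ⊗ [1, -3] ⊗ [1, 0] and rank(T) ≤ 1.
These bounds meet, so rank(T) = 1.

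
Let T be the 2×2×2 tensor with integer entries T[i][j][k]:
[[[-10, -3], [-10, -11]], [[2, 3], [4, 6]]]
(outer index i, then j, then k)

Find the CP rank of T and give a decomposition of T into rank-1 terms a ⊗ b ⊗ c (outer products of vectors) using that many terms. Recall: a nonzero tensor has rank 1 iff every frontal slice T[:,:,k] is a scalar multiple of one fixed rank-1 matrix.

Lower bound: in the mode-2 unfolding of T (rows indexed by j, columns by (i,k)) the 2×2 minor on rows j ∈ {0, 1}, columns (i,k) ∈ {(0,0), (0,1)} is det [[-10, -3], [-10, -11]] = 80 ≠ 0, so that unfolding has rank ≥ 2 and hence rank(T) ≥ 2 (CP rank is at least every unfolding rank, though it can be larger).
Upper bound: with S_k = T[:,:,k], the two rank-1 terms a₁b₁ᵀ, a₂b₂ᵀ are the rank-1 members of the pencil x·S₀ + y·S₁.
det(x·S₀ + y·S₁) is −20·x² − 20·xy + 15·y² = (-5)·(2·x + 3·y)(2·x − y), vanishing at (x:y) = (3:-2) and (1:2).
M₁ = 3·S₀ − 2·S₁ = [[-24, -8], [0, 0]] = (-8)·(1, 0)(3, 1)ᵀ and M₂ = S₀ + 2·S₁ = [[-16, -32], [8, 16]] = (-8)·(2, -1)(1, 2)ᵀ, so take a₁ = (1, 0), b₁ = (3, 1), a₂ = (2, -1), b₂ = (1, 2).
Each slice is an integer combination of E₁ = a₁b₁ᵀ and E₂ = a₂b₂ᵀ: S₀ = −2·E₁ − 2·E₂, S₁ = E₁ − 3·E₂; reading off coefficients, c₁ = (-2, 1) and c₂ = (-2, -3).
Hence T = (1, 0) ⊗ (3, 1) ⊗ (-2, 1) + (2, -1) ⊗ (1, 2) ⊗ (-2, -3), so rank(T) ≤ 2.
These bounds meet, so rank(T) = 2.

rank(T) = 2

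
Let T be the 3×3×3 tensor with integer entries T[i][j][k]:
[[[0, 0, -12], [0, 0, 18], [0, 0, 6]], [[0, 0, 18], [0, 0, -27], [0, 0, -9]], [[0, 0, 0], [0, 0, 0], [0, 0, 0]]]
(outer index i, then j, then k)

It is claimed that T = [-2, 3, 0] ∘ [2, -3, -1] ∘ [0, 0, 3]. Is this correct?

Reconstruct entrywise from the claimed factors. For example, T[0,1,0] = 0 and Σₗ aₗ[0]bₗ[1]cₗ[0] = (-2)·(-3)·(0) = 0; checking all 27 entries, every one matches. The claim holds.

Yes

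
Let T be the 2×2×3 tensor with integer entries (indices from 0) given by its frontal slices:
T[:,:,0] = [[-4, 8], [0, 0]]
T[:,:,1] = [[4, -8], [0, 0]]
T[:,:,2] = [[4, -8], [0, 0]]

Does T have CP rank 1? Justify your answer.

Yes

If T = a ⊗ b ⊗ c then every fibre of T is a multiple of the corresponding factor, so read the factors off the fibres through the nonzero entry T[0,0,0] = -4.
The mode-1 fibre T[:,0,0] = [-4, 0] gives a = [1, 0] (primitive direction); the mode-2 fibre T[0,:,0] = [-4, 8] gives b = [1, -2]; then c[k] = T[0,0,k] / (a[0]·b[0]) = [-4, 4, 4] / 1 = [-4, 4, 4].
Expanding [1, 0] ⊗ [1, -2] ⊗ [-4, 4, 4] reproduces all 12 entries of T, so T = [1, 0] ⊗ [1, -2] ⊗ [-4, 4, 4] and rank(T) ≤ 1.
Equivalently every frontal slice T[:,:,k] is c[k] times the rank-1 matrix [1, 0] ⊗ [1, -2]. So T has rank 1 (it is nonzero).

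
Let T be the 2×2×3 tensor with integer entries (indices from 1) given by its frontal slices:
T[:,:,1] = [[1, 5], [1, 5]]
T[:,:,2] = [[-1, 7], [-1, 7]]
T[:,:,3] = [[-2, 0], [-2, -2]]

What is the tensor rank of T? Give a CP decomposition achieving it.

rank(T) = 3

Lower bound: the mode-3 unfolding of T (rows indexed by k, columns by (i,j) = (1,1), (1,2), (2,1), (2,2)) is [[1, 5, 1, 5], [-1, 7, -1, 7], [-2, 0, -2, -2]].
There the 3×3 minor on rows k ∈ {1, 2, 3}, columns (i,j) ∈ {(1,1), (1,2), (2,2)} is det [[1, 5, 5], [-1, 7, 7], [-2, 0, -2]] = -24 ≠ 0, so this unfolding has rank ≥ 3; CP rank is at least every unfolding rank, so rank(T) ≥ 3. (Unfolding ranks only ever bound the CP rank from below — rank(T) can be strictly larger than all of them — so the matching upper bound has to come from an explicit 3-term decomposition.)
Upper bound: T is a sum of 3 rank-1 terms, T = [1, -1] ⊗ [0, 1] ⊗ [2, 2, 0] + [1, 1] ⊗ [1, -1] ⊗ [1, -1, -2] + [1, 2] ⊗ [0, 1] ⊗ [4, 4, -2] (written with every a and b primitive with positive leading entry and the scale carried by c; CP decompositions are not unique, and this one is verified by expanding entrywise), so rank(T) ≤ 3.
These bounds meet, so rank(T) = 3.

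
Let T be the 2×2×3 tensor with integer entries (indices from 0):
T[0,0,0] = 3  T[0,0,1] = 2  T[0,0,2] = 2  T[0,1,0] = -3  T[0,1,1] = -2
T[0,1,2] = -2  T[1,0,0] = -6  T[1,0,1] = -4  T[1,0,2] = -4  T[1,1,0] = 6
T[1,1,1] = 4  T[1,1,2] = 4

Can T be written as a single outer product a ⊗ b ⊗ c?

If T = a ⊗ b ⊗ c then every fibre of T is a multiple of the corresponding factor, so read the factors off the fibres through the nonzero entry T[0,0,0] = 3.
The mode-1 fibre T[:,0,0] = [3, -6] gives a = [1, -2] (primitive direction); the mode-2 fibre T[0,:,0] = [3, -3] gives b = [1, -1]; then c[k] = T[0,0,k] / (a[0]·b[0]) = [3, 2, 2] / 1 = [3, 2, 2].
Expanding [1, -2] ⊗ [1, -1] ⊗ [3, 2, 2] reproduces all 12 entries of T, so T = [1, -2] ⊗ [1, -1] ⊗ [3, 2, 2] and rank(T) ≤ 1.
Equivalently every frontal slice T[:,:,k] is c[k] times the rank-1 matrix [1, -2] ⊗ [1, -1]. So T has rank 1 (it is nonzero).

Yes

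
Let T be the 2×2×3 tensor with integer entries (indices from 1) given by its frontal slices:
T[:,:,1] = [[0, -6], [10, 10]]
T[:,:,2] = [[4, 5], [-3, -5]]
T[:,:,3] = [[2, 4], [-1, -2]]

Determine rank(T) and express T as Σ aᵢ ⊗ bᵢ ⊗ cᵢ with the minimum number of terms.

rank(T) = 3

Lower bound: the mode-3 unfolding of T (rows indexed by k, columns by (i,j) = (1,1), (1,2), (2,1), (2,2)) is [[0, -6, 10, 10], [4, 5, -3, -5], [2, 4, -1, -2]].
There the 3×3 minor on rows k ∈ {1, 2, 3}, columns (i,j) ∈ {(1,1), (1,2), (2,1)} is det [[0, -6, 10], [4, 5, -3], [2, 4, -1]] = 72 ≠ 0, so this unfolding has rank ≥ 3; CP rank is at least every unfolding rank, so rank(T) ≥ 3. (Flattening ranks never certify an upper bound on CP rank; for that we must actually write T with 3 rank-1 terms.)
Upper bound: T is a sum of 3 rank-1 terms, T = [0, 1] ⊗ [1, 1] ⊗ [4, -4, 0] + [1, 1] ⊗ [2, 1] ⊗ [2, 1, 0] + [2, -1] ⊗ [1, 2] ⊗ [-2, 1, 1] (written with every a and b primitive with positive leading entry and the scale carried by c; CP decompositions are not unique, and this one is verified by expanding entrywise), so rank(T) ≤ 3.
These bounds meet, so rank(T) = 3.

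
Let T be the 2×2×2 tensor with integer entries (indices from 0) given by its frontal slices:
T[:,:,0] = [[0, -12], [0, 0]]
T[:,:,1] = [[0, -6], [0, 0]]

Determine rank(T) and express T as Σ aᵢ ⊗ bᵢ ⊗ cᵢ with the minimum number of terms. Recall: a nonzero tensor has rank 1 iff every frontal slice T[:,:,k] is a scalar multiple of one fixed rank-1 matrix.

Lower bound: T ≠ 0 (e.g. T[0,1,0] = -12), so rank(T) ≥ 1.
Upper bound: if T = a ⊗ b ⊗ c then every fibre of T is a multiple of the corresponding factor, so read the factors off the fibres through the nonzero entry T[0,1,0] = -12.
The mode-1 fibre T[:,1,0] = [-12, 0] gives a = [1, 0] (primitive direction); the mode-2 fibre T[0,:,0] = [0, -12] gives b = [0, 1]; then c[k] = T[0,1,k] / (a[0]·b[1]) = [-12, -6] / 1 = [-12, -6].
Expanding [1, 0] ⊗ [0, 1] ⊗ [-12, -6] reproduces all 8 entries of T, so T = [1, 0] ⊗ [0, 1] ⊗ [-12, -6] and rank(T) ≤ 1.
These bounds meet, so rank(T) = 1.

rank(T) = 1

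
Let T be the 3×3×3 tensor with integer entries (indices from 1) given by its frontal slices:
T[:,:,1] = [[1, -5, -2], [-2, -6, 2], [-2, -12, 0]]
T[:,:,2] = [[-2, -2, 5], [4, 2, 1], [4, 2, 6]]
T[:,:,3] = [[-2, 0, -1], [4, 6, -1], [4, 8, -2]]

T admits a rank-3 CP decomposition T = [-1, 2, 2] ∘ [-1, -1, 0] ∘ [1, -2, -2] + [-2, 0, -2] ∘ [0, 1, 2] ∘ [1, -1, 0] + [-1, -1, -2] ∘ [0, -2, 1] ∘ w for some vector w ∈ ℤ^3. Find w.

Subtract the known terms from T to get the rank-1 residual R = [-1, -1, -2] ∘ [0, -2, 1] ∘ w, so R[i,j,k] = a[i]·b[j]·w[k]. Pick indices with nonzero a[1]·b[2] = (-1)·(-2) = 2. Only the fibre through (1,2,·) is needed: R[1,2,:] = T[1,2,:] − Σₗ aₗ[1]bₗ[2]cₗ = [-5, -2, 0] − (-1)·(-1)·[1, -2, -2] − (-2)·(1)·[1, -1, 0] = [-4, -2, 2]. Then w[k] = R[1,2,k] / 2 for each k, giving w = [-4, -2, 2] / 2 = [-2, -1, 1].

w = [-2, -1, 1]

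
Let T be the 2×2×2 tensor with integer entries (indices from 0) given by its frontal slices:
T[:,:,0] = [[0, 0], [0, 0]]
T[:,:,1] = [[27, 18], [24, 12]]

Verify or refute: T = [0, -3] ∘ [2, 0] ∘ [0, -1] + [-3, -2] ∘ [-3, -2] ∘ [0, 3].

Reconstruct entrywise from the claimed factors. For example, T[1,1,1] = 12 and Σₗ aₗ[1]bₗ[1]cₗ[1] = (-3)·(0)·(-1) + (-2)·(-2)·(3) = 12; checking all 8 entries, every one matches. The claim holds.

Yes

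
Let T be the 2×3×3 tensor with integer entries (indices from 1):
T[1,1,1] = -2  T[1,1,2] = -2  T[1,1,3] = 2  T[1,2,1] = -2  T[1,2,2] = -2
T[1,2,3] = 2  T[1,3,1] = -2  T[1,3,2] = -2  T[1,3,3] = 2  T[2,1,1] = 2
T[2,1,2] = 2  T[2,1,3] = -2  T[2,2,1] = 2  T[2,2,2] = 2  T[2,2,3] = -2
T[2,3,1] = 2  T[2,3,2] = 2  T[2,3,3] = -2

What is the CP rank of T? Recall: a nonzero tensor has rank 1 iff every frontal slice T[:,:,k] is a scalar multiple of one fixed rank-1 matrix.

Lower bound: T ≠ 0 (e.g. T[1,1,1] = -2), so rank(T) ≥ 1.
Upper bound: if T = a ∘ b ∘ c then every fibre of T is a multiple of the corresponding factor, so read the factors off the fibres through the nonzero entry T[1,1,1] = -2.
The mode-1 fibre T[:,1,1] = [-2, 2] gives a = (1, -1) (primitive direction); the mode-2 fibre T[1,:,1] = [-2, -2, -2] gives b = (1, 1, 1); then c[k] = T[1,1,k] / (a[1]·b[1]) = [-2, -2, 2] / 1 = (-2, -2, 2).
Expanding (1, -1) ∘ (1, 1, 1) ∘ (-2, -2, 2) reproduces all 18 entries of T, so T = (1, -1) ∘ (1, 1, 1) ∘ (-2, -2, 2) and rank(T) ≤ 1.
These bounds meet, so rank(T) = 1.
Check entry T[1,1,3] = 2: (1)·(1)·(2) = 2.

1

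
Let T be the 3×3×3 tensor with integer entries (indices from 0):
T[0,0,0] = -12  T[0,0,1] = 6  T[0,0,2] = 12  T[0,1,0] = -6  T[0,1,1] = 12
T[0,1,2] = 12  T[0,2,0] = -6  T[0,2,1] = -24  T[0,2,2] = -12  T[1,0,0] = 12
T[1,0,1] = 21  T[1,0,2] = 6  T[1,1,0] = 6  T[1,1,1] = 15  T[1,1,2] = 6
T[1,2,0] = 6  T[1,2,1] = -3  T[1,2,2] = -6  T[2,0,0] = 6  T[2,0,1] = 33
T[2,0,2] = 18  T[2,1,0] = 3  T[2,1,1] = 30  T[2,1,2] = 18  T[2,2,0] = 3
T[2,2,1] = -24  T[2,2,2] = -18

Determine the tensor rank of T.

Lower bound: the mode-1 unfolding of T (rows indexed by i, columns by (j,k) = (0,0), (0,1), (0,2), (1,0), (1,1), (1,2), (2,0), (2,1), (2,2)) is [[-12, 6, 12, -6, 12, 12, -6, -24, -12], [12, 21, 6, 6, 15, 6, 6, -3, -6], [6, 33, 18, 3, 30, 18, 3, -24, -18]].
There the 2×2 minor on rows i ∈ {0, 1}, columns (j,k) ∈ {(0,0), (0,1)} is det [[-12, 6], [12, 21]] = -324 ≠ 0, so this unfolding has rank ≥ 2; CP rank is at least every unfolding rank, so rank(T) ≥ 2. (Unfolding ranks only ever bound the CP rank from below — rank(T) can be strictly larger than all of them — so the matching upper bound has to come from an explicit 2-term decomposition.)
Upper bound — finding two terms. Write S_k = T[:,:,k] for the frontal slices: S₀ = [[-12, -6, -6], [12, 6, 6], [6, 3, 3]], S₁ = [[6, 12, -24], [21, 15, -3], [33, 30, -24]], S₂ = [[12, 12, -12], [6, 6, -6], [18, 18, -18]].
If T = a₁ (x) b₁ (x) c₁ + a₂ (x) b₂ (x) c₂ then each S_k = c₁[k]·a₁b₁ᵀ + c₂[k]·a₂b₂ᵀ. S₀ and S₁ are linearly independent, so a₁b₁ᵀ and a₂b₂ᵀ must span the same plane of matrices: they are the rank-1 matrices of the form x·S₀ + y·S₁.
The 2×2 minor of x·S₀ + y·S₁ on rows {0,1}, columns {0,1} is −162·xy − 162·y² = (-162)·(y)(x + y), vanishing at (x:y) = (1:0) and (1:-1).
M₁ = S₀ = [[-12, -6, -6], [12, 6, 6], [6, 3, 3]] = (-3)·[2, -2, -1][2, 1, 1]ᵀ and M₂ = S₀ − S₁ = [[-18, -18, 18], [-9, -9, 9], [-27, -27, 27]] = (-9)·[2, 1, 3][1, 1, -1]ᵀ, so take a₁ = [2, -2, -1], b₁ = [2, 1, 1], a₂ = [2, 1, 3], b₂ = [1, 1, -1].
Each slice is an integer combination of E₁ = a₁b₁ᵀ and E₂ = a₂b₂ᵀ: S₀ = −3·E₁, S₁ = −3·E₁ + 9·E₂, S₂ = 6·E₂; reading off coefficients, c₁ = [-3, -3, 0] and c₂ = [0, 9, 6].
Hence T = [2, -2, -1] (x) [2, 1, 1] (x) [-3, -3, 0] + [2, 1, 3] (x) [1, 1, -1] (x) [0, 9, 6], so rank(T) ≤ 2.
These bounds meet, so rank(T) = 2.

2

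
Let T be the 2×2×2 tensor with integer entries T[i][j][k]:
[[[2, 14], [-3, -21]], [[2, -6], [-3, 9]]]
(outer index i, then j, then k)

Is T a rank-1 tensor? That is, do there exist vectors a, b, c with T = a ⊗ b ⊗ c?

The mode-3 unfolding of T (rows indexed by k, columns by (i,j) = (0,0), (0,1), (1,0), (1,1)) is [[2, -3, 2, -3], [14, -21, -6, 9]].
There the 2×2 minor on rows k ∈ {0, 1}, columns (i,j) ∈ {(0,0), (1,0)} is det [[2, 2], [14, -6]] = -40 ≠ 0, so this unfolding has rank ≥ 2; CP rank is at least every unfolding rank, so rank(T) ≥ 2.
In particular rank(T) ≥ 2 > 1, so T is not rank-1.

No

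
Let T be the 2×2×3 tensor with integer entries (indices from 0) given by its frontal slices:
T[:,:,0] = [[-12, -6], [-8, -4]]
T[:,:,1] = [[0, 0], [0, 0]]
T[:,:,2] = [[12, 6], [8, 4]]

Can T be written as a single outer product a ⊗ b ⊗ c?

Yes

If T = a ⊗ b ⊗ c then every fibre of T is a multiple of the corresponding factor, so read the factors off the fibres through the nonzero entry T[0,0,0] = -12.
The mode-1 fibre T[:,0,0] = [-12, -8] gives a = [3, 2] (primitive direction); the mode-2 fibre T[0,:,0] = [-12, -6] gives b = [2, 1]; then c[k] = T[0,0,k] / (a[0]·b[0]) = [-12, 0, 12] / 6 = [-2, 0, 2].
Expanding [3, 2] ⊗ [2, 1] ⊗ [-2, 0, 2] reproduces all 12 entries of T, so T = [3, 2] ⊗ [2, 1] ⊗ [-2, 0, 2] and rank(T) ≤ 1.
Equivalently every frontal slice T[:,:,k] is c[k] times the rank-1 matrix [3, 2] ⊗ [2, 1]. So T has rank 1 (it is nonzero).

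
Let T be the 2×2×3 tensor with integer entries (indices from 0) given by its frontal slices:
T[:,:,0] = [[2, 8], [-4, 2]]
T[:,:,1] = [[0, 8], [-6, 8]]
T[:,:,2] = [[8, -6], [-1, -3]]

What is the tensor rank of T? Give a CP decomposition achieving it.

rank(T) = 3

Lower bound: the mode-3 unfolding of T (rows indexed by k, columns by (i,j) = (0,0), (0,1), (1,0), (1,1)) is [[2, 8, -4, 2], [0, 8, -6, 8], [8, -6, -1, -3]].
There the 3×3 minor on rows k ∈ {0, 1, 2}, columns (i,j) ∈ {(0,0), (0,1), (1,0)} is det [[2, 8, -4], [0, 8, -6], [8, -6, -1]] = -216 ≠ 0, so this unfolding has rank ≥ 3; CP rank is at least every unfolding rank, so rank(T) ≥ 3. (This is only a lower bound: in general the CP rank may exceed every unfolding rank, so we still need to exhibit 3 rank-1 terms summing to T.)
Upper bound: T is a sum of 3 rank-1 terms, T = [1, 1] ⊗ [1, -2] ⊗ [-2, -4, 2] + [2, -1] ⊗ [1, -1] ⊗ [-2, 0, 1] + [2, -1] ⊗ [1, 0] ⊗ [4, 2, 2] (one valid choice — decompositions are not unique — normalised so each a, b is primitive with positive first nonzero entry; check it by expanding all entries), so rank(T) ≤ 3.
These bounds meet, so rank(T) = 3.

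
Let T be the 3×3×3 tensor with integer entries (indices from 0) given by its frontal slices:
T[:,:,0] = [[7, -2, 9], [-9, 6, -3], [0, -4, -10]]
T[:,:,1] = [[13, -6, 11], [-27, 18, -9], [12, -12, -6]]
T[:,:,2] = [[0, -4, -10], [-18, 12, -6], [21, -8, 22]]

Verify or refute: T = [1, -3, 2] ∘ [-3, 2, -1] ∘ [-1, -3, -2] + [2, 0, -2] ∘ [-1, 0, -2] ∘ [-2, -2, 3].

Reconstruct entry (2,0,0) from the claimed factors: Σₗ aₗ[2]bₗ[0]cₗ[0] = (2)·(-3)·(-1) + (-2)·(-1)·(-2) = 2, but T[2,0,0] = 0. The claim is false.

No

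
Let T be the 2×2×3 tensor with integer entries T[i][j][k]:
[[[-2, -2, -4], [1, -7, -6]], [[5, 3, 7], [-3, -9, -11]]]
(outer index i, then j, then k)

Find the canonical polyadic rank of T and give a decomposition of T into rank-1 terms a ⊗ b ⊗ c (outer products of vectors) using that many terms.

rank(T) = 3

Lower bound: the mode-3 unfolding of T (rows indexed by k, columns by (i,j) = (0,0), (0,1), (1,0), (1,1)) is [[-2, 1, 5, -3], [-2, -7, 3, -9], [-4, -6, 7, -11]].
There the 3×3 minor on rows k ∈ {0, 1, 2}, columns (i,j) ∈ {(0,0), (0,1), (1,0)} is det [[-2, 1, 5], [-2, -7, 3], [-4, -6, 7]] = -16 ≠ 0, so this unfolding has rank ≥ 3; CP rank is at least every unfolding rank, so rank(T) ≥ 3. (Unfolding ranks only ever bound the CP rank from below — rank(T) can be strictly larger than all of them — so the matching upper bound has to come from an explicit 3-term decomposition.)
Upper bound: T is a sum of 3 rank-1 terms, T = [0, 1] ⊗ [1, -1] ⊗ [1, -1, -1] + [1, -2] ⊗ [2, -1] ⊗ [-1, -1, -2] + [1, 1] ⊗ [0, 1] ⊗ [0, -8, -8] (one valid choice — decompositions are not unique — normalised so each a, b is primitive with positive first nonzero entry; check it by expanding all entries), so rank(T) ≤ 3.
These bounds meet, so rank(T) = 3.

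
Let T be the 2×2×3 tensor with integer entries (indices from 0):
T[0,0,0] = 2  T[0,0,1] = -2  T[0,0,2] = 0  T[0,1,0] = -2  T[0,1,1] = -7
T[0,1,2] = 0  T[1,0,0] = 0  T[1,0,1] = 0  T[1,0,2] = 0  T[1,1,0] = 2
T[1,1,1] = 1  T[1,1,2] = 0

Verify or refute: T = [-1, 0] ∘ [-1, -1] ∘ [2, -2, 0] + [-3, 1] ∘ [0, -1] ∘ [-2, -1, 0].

No

Reconstruct entry (0,1,0) from the claimed factors: Σₗ aₗ[0]bₗ[1]cₗ[0] = (-1)·(-1)·(2) + (-3)·(-1)·(-2) = -4, but T[0,1,0] = -2. The claim is false.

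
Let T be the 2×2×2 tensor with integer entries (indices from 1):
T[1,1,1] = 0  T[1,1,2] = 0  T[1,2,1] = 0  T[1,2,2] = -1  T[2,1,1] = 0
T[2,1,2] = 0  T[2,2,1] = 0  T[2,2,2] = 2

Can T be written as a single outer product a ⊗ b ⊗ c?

Yes

If T = a ⊗ b ⊗ c then every fibre of T is a multiple of the corresponding factor, so read the factors off the fibres through the nonzero entry T[1,2,2] = -1.
The mode-1 fibre T[:,2,2] = [-1, 2] gives a = [1, -2] (primitive direction); the mode-2 fibre T[1,:,2] = [0, -1] gives b = [0, 1]; then c[k] = T[1,2,k] / (a[1]·b[2]) = [0, -1] / 1 = [0, -1].
Expanding [1, -2] ⊗ [0, 1] ⊗ [0, -1] reproduces all 8 entries of T, so T = [1, -2] ⊗ [0, 1] ⊗ [0, -1] and rank(T) ≤ 1.
Equivalently every frontal slice T[:,:,k] is c[k] times the rank-1 matrix [1, -2] ⊗ [0, 1]. So T has rank 1 (it is nonzero).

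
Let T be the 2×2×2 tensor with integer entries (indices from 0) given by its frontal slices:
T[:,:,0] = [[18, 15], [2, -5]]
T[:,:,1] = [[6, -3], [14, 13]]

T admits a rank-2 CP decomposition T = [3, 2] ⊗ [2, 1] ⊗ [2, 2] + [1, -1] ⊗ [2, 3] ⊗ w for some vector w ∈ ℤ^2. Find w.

Subtract the known terms from T to get the rank-1 residual R = [1, -1] ⊗ [2, 3] ⊗ w, so R[i,j,k] = a[i]·b[j]·w[k]. Pick indices with nonzero a[0]·b[0] = (1)·(2) = 2. Only the fibre through (0,0,·) is needed: R[0,0,:] = T[0,0,:] − Σₗ aₗ[0]bₗ[0]cₗ = [18, 6] − (3)·(2)·[2, 2] = [6, -6]. Then w[k] = R[0,0,k] / 2 for each k, giving w = [6, -6] / 2 = [3, -3].

w = [3, -3]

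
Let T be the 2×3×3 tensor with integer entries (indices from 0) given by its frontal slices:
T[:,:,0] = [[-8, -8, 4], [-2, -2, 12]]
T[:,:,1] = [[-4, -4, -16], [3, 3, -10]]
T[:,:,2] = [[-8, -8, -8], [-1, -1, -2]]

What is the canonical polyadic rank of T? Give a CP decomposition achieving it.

rank(T) = 3

Lower bound: the mode-3 unfolding of T (rows indexed by k, columns by (i,j) = (0,0), (0,1), (0,2), (1,0), (1,1), (1,2)) is [[-8, -8, 4, -2, -2, 12], [-4, -4, -16, 3, 3, -10], [-8, -8, -8, -1, -1, -2]].
There the 3×3 minor on rows k ∈ {0, 1, 2}, columns (i,j) ∈ {(0,0), (0,2), (1,0)} is det [[-8, 4, -2], [-4, -16, 3], [-8, -8, -1]] = -240 ≠ 0, so this unfolding has rank ≥ 3; CP rank is at least every unfolding rank, so rank(T) ≥ 3. (This is only a lower bound: in general the CP rank may exceed every unfolding rank, so we still need to exhibit 3 rank-1 terms summing to T.)
Upper bound: T is a sum of 3 rank-1 terms, T = [0, 1] (x) [1, 1, 2] (x) [2, -1, -1] + [1, 0] (x) [1, 1, 1] (x) [-4, -8, -8] + [1, 1] (x) [1, 1, -2] (x) [-4, 4, 0] (one valid choice — decompositions are not unique — normalised so each a, b is primitive with positive first nonzero entry; check it by expanding all entries), so rank(T) ≤ 3.
These bounds meet, so rank(T) = 3.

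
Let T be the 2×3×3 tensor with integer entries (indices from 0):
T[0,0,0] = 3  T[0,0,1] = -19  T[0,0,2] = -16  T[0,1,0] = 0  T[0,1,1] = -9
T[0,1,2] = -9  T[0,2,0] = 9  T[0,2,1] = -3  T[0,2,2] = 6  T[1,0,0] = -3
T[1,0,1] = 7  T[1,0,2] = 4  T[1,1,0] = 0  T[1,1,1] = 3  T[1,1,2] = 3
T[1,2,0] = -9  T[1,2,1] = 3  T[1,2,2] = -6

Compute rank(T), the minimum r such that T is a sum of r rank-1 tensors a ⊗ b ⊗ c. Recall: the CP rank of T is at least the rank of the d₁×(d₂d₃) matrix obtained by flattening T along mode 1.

Lower bound: the mode-1 unfolding of T (rows indexed by i, columns by (j,k) = (0,0), (0,1), (0,2), (1,0), (1,1), (1,2), (2,0), (2,1), (2,2)) is [[3, -19, -16, 0, -9, -9, 9, -3, 6], [-3, 7, 4, 0, 3, 3, -9, 3, -6]].
There the 2×2 minor on rows i ∈ {0, 1}, columns (j,k) ∈ {(0,0), (0,1)} is det [[3, -19], [-3, 7]] = -36 ≠ 0, so this unfolding has rank ≥ 2; CP rank is at least every unfolding rank, so rank(T) ≥ 2. (Flattening ranks never certify an upper bound on CP rank; for that we must actually write T with 2 rank-1 terms.)
Upper bound — finding two terms. Write S_k = T[:,:,k] for the frontal slices: S₀ = [[3, 0, 9], [-3, 0, -9]], S₁ = [[-19, -9, -3], [7, 3, 3]], S₂ = [[-16, -9, 6], [4, 3, -6]].
If T = a₁ ⊗ b₁ ⊗ c₁ + a₂ ⊗ b₂ ⊗ c₂ then each S_k = c₁[k]·a₁b₁ᵀ + c₂[k]·a₂b₂ᵀ. S₀ and S₁ are linearly independent, so a₁b₁ᵀ and a₂b₂ᵀ must span the same plane of matrices: they are the rank-1 matrices of the form x·S₀ + y·S₁.
The 2×2 minor of x·S₀ + y·S₁ on rows {0,1}, columns {0,1} is −18·xy + 6·y² = (-6)·(3·x − y)(y), vanishing at (x:y) = (1:3) and (1:0).
M₁ = S₀ + 3·S₁ = [[-54, -27, 0], [18, 9, 0]] = (-9)·[3, -1][2, 1, 0]ᵀ and M₂ = S₀ = [[3, 0, 9], [-3, 0, -9]] = 3·[1, -1][1, 0, 3]ᵀ, so take a₁ = [3, -1], b₁ = [2, 1, 0], a₂ = [1, -1], b₂ = [1, 0, 3].
Each slice is an integer combination of E₁ = a₁b₁ᵀ and E₂ = a₂b₂ᵀ: S₀ = 3·E₂, S₁ = −3·E₁ − E₂, S₂ = −3·E₁ + 2·E₂; reading off coefficients, c₁ = [0, -3, -3] and c₂ = [3, -1, 2].
Hence T = [3, -1] ⊗ [2, 1, 0] ⊗ [0, -3, -3] + [1, -1] ⊗ [1, 0, 3] ⊗ [3, -1, 2], so rank(T) ≤ 2.
These bounds meet, so rank(T) = 2.

2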